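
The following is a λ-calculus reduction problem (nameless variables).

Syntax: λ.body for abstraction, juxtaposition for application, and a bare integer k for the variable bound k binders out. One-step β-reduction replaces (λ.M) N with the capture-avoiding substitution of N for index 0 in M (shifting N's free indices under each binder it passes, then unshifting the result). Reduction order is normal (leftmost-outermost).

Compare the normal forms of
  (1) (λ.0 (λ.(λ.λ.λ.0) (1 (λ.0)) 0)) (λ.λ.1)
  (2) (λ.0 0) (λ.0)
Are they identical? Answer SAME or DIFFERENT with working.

Term A:
  start: (λ.0 (λ.(λ.λ.λ.0) (1 (λ.0)) 0)) (λ.λ.1)
  step 1: (λ.λ.1) (λ.(λ.λ.λ.0) ((λ.λ.1) (λ.0)) 0)
  step 2: λ.λ.(λ.λ.λ.0) ((λ.λ.1) (λ.0)) 0
  step 3: λ.λ.(λ.λ.0) 0
  step 4: λ.λ.λ.0

Term B:
  start: (λ.0 0) (λ.0)
  step 1: (λ.0) (λ.0)
  step 2: λ.0

Answer: DIFFERENT — A ⇓ λ.λ.λ.0, B ⇓ λ.0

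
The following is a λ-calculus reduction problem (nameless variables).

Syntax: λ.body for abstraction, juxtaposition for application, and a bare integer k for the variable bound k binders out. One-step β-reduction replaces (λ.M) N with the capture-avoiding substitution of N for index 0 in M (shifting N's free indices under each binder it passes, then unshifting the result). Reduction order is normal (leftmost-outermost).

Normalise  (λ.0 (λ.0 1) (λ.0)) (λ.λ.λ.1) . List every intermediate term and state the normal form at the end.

Answer: normal form = λ.λ.0  (in 3 steps)

Working:
  start: (λ.0 (λ.0 1) (λ.0)) (λ.λ.λ.1)
  step 1: (λ.λ.λ.1) (λ.0 (λ.λ.λ.1)) (λ.0)
  step 2: (λ.λ.1) (λ.0)
  step 3: λ.λ.0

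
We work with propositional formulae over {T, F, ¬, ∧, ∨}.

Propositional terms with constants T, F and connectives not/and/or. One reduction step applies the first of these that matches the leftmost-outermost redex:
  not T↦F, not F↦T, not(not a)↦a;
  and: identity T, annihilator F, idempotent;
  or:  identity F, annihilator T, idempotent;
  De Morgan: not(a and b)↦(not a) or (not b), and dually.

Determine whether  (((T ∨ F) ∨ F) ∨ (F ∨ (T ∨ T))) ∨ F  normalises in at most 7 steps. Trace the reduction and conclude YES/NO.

Answer: YES — reaches normal form T in 4 ≤ 7 steps

Reduction:
  start: (((T ∨ F) ∨ F) ∨ (F ∨ (T ∨ T))) ∨ F
  step 1: ((T ∨ F) ∨ F) ∨ (F ∨ (T ∨ T))
  step 2: (T ∨ F) ∨ (F ∨ (T ∨ T))
  step 3: T ∨ (F ∨ (T ∨ T))
  step 4: T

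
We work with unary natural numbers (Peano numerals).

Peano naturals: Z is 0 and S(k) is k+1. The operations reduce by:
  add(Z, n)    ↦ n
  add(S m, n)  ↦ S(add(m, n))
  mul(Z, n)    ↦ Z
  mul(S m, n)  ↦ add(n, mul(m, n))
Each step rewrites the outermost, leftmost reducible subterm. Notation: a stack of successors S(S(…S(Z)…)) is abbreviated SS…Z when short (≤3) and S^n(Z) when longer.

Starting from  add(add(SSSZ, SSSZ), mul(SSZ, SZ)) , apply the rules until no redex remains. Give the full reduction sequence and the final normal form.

  start: add(add(SSSZ, SSSZ), mul(SSZ, SZ))
  step 1: add(S(add(SSZ, SSSZ)), mul(SSZ, SZ))
  step 2: S(add(add(SSZ, SSSZ), mul(SSZ, SZ)))
  step 3: S(add(S(add(SZ, SSSZ)), mul(SSZ, SZ)))
  step 4: S(S(add(add(SZ, SSSZ), mul(SSZ, SZ))))
  step 5: S(S(add(S(add(Z, SSSZ)), mul(SSZ, SZ))))
  step 6: S(S(S(add(add(Z, SSSZ), mul(SSZ, SZ)))))
  step 7: S(S(S(add(SSSZ, mul(SSZ, SZ)))))
  step 8: S(S(S(S(add(SSZ, mul(SSZ, SZ))))))
  step 9: S(S(S(S(S(add(SZ, mul(SSZ, SZ)))))))
  step 10: S(S(S(S(S(S(add(Z, mul(SSZ, SZ))))))))
  step 11: S(S(S(S(S(S(mul(SSZ, SZ)))))))
  step 12: S(S(S(S(S(S(add(SZ, mul(SZ, SZ))))))))
  step 13: S(S(S(S(S(S(S(add(Z, mul(SZ, SZ)))))))))
  step 14: S(S(S(S(S(S(S(mul(SZ, SZ))))))))
  step 15: S(S(S(S(S(S(S(add(SZ, mul(Z, SZ)))))))))
  step 16: S(S(S(S(S(S(S(S(add(Z, mul(Z, SZ))))))))))
  step 17: S(S(S(S(S(S(S(S(mul(Z, SZ)))))))))
  step 18: S^8(Z)

Answer: normal form = S^8(Z)  (in 18 steps)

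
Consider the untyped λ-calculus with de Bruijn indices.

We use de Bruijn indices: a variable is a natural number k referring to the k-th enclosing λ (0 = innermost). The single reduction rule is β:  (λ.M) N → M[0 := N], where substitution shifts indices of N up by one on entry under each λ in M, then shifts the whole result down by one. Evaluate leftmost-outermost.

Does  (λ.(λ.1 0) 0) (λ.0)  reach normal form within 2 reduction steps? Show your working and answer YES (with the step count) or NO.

Answer: NO — after 2 steps the term is (λ.0) (λ.0), not yet normal

Derivation:
  start: (λ.(λ.1 0) 0) (λ.0)
  step 1: (λ.(λ.0) 0) (λ.0)
  step 2: (λ.0) (λ.0)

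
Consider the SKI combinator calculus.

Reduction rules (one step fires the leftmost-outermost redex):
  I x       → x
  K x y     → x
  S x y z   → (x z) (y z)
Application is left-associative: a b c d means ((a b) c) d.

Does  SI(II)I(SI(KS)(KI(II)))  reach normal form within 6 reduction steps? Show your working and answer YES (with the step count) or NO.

  start: SI(II)I(SI(KS)(KI(II)))
  [1] II(III)(SI(KS)(KI(II)))
  [2] I(III)(SI(KS)(KI(II)))
  [3] III(SI(KS)(KI(II)))
  [4] II(SI(KS)(KI(II)))
  [5] I(SI(KS)(KI(II)))
  [6] SI(KS)(KI(II))

Answer: NO — after 6 steps the term is SI(KS)(KI(II)), not yet normal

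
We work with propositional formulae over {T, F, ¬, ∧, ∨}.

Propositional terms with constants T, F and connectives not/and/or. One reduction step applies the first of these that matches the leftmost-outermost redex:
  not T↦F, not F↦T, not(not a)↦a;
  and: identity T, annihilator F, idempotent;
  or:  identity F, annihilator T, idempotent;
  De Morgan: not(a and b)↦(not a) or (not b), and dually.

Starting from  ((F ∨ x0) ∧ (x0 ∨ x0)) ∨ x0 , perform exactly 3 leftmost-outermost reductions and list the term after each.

Answer: after 3 steps: x0 ∨ x0

Working:
  start: ((F ∨ x0) ∧ (x0 ∨ x0)) ∨ x0
  →1  (x0 ∧ (x0 ∨ x0)) ∨ x0
  →2  (x0 ∧ x0) ∨ x0
  →3  x0 ∨ x0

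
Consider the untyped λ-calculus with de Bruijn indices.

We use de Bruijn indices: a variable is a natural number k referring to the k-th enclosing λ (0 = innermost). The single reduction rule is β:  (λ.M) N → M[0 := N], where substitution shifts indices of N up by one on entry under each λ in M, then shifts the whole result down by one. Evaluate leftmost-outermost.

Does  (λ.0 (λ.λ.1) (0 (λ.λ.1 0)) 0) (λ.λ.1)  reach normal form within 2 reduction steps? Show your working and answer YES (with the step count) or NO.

  start: (λ.0 (λ.λ.1) (0 (λ.λ.1 0)) 0) (λ.λ.1)
  step 1: (λ.λ.1) (λ.λ.1) ((λ.λ.1) (λ.λ.1 0)) (λ.λ.1)
  step 2: (λ.λ.λ.1) ((λ.λ.1) (λ.λ.1 0)) (λ.λ.1)

Answer: NO — after 2 steps the term is (λ.λ.λ.1) ((λ.λ.1) (λ.λ.1 0)) (λ.λ.1), not yet normal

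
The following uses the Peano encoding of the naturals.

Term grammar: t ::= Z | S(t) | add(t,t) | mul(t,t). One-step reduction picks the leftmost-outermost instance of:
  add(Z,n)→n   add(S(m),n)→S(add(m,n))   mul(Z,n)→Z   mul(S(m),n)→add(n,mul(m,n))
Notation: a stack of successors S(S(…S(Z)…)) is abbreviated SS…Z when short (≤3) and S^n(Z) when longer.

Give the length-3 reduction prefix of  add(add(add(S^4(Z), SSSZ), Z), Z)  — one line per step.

  start: add(add(add(S^4(Z), SSSZ), Z), Z)
  →1  add(add(S(add(SSSZ, SSSZ)), Z), Z)
  →2  add(S(add(add(SSSZ, SSSZ), Z)), Z)
  →3  S(add(add(add(SSSZ, SSSZ), Z), Z))

Answer: after 3 steps: S(add(add(add(SSSZ, SSSZ), Z), Z))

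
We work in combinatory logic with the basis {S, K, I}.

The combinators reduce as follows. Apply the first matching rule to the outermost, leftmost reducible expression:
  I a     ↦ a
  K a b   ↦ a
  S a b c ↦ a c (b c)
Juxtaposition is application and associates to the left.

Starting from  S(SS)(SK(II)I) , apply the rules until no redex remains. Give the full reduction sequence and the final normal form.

Answer: normal form = S(SS)I  (in 2 steps)

Derivation:
  start: S(SS)(SK(II)I)
  step 1: S(SS)(KI(III))
  step 2: S(SS)I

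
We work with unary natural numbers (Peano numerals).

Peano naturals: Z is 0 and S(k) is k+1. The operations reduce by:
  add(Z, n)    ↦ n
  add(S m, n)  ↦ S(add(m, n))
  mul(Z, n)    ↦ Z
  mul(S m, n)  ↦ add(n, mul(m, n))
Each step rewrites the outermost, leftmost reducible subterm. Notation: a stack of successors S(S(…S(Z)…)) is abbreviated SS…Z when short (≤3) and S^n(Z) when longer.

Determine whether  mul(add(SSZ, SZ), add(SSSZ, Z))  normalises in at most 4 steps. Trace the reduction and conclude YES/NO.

Answer: NO — after 4 steps the term is S(add(add(SSZ, Z), mul(add(SZ, SZ), add(SSSZ, Z)))), not yet normal

Derivation:
  start: mul(add(SSZ, SZ), add(SSSZ, Z))
  →1  mul(S(add(SZ, SZ)), add(SSSZ, Z))
  →2  add(add(SSSZ, Z), mul(add(SZ, SZ), add(SSSZ, Z)))
  →3  add(S(add(SSZ, Z)), mul(add(SZ, SZ), add(SSSZ, Z)))
  →4  S(add(add(SSZ, Z), mul(add(SZ, SZ), add(SSSZ, Z))))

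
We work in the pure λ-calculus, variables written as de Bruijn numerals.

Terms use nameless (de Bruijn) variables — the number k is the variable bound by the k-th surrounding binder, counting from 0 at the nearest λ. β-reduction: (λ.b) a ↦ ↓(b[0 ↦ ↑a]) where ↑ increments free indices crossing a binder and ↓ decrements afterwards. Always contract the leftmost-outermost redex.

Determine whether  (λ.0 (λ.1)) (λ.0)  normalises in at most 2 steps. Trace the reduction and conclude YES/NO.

  start: (λ.0 (λ.1)) (λ.0)
  step 1: (λ.0) (λ.λ.0)
  step 2: λ.λ.0

Answer: YES — reaches normal form λ.λ.0 in 2 ≤ 2 steps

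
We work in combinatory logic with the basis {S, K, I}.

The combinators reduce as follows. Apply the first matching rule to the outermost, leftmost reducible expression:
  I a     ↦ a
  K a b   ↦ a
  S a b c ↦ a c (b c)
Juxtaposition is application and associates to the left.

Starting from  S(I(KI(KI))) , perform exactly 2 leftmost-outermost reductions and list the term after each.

Answer: after 2 steps: SI

Derivation:
  start: S(I(KI(KI)))
  →1  S(KI(KI))
  →2  SI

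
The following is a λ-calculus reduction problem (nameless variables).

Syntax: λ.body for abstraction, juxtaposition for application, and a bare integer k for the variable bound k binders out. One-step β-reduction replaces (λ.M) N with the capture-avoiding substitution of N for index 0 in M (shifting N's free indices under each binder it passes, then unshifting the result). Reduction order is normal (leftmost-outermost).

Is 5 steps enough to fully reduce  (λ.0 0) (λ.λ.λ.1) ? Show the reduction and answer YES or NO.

  start: (λ.0 0) (λ.λ.λ.1)
  →1  (λ.λ.λ.1) (λ.λ.λ.1)
  →2  λ.λ.1

Answer: YES — reaches normal form λ.λ.1 in 2 ≤ 5 steps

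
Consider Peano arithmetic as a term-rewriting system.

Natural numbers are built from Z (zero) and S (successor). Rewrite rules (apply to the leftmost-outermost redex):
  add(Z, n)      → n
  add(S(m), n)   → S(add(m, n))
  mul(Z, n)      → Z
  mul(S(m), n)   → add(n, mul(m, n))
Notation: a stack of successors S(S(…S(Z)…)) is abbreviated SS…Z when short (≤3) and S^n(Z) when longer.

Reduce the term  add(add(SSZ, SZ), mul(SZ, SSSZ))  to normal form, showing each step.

Answer: normal form = S^6(Z)  (in 13 steps)

Derivation:
  start: add(add(SSZ, SZ), mul(SZ, SSSZ))
  step 1: add(S(add(SZ, SZ)), mul(SZ, SSSZ))
  step 2: S(add(add(SZ, SZ), mul(SZ, SSSZ)))
  step 3: S(add(S(add(Z, SZ)), mul(SZ, SSSZ)))
  step 4: S(S(add(add(Z, SZ), mul(SZ, SSSZ))))
  step 5: S(S(add(SZ, mul(SZ, SSSZ))))
  step 6: S(S(S(add(Z, mul(SZ, SSSZ)))))
  step 7: S(S(S(mul(SZ, SSSZ))))
  step 8: S(S(S(add(SSSZ, mul(Z, SSSZ)))))
  step 9: S(S(S(S(add(SSZ, mul(Z, SSSZ))))))
  step 10: S(S(S(S(S(add(SZ, mul(Z, SSSZ)))))))
  step 11: S(S(S(S(S(S(add(Z, mul(Z, SSSZ))))))))
  step 12: S(S(S(S(S(S(mul(Z, SSSZ)))))))
  step 13: S^6(Z)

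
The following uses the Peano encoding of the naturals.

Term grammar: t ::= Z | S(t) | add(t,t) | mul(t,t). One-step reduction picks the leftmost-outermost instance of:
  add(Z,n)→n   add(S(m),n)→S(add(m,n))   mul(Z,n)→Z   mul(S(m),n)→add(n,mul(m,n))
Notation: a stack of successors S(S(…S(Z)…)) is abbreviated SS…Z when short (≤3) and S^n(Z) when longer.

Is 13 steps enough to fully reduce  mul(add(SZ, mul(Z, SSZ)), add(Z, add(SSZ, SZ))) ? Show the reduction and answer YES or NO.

  start: mul(add(SZ, mul(Z, SSZ)), add(Z, add(SSZ, SZ)))
  step 1: mul(S(add(Z, mul(Z, SSZ))), add(Z, add(SSZ, SZ)))
  step 2: add(add(Z, add(SSZ, SZ)), mul(add(Z, mul(Z, SSZ)), add(Z, add(SSZ, SZ))))
  step 3: add(add(SSZ, SZ), mul(add(Z, mul(Z, SSZ)), add(Z, add(SSZ, SZ))))
  step 4: add(S(add(SZ, SZ)), mul(add(Z, mul(Z, SSZ)), add(Z, add(SSZ, SZ))))
  step 5: S(add(add(SZ, SZ), mul(add(Z, mul(Z, SSZ)), add(Z, add(SSZ, SZ)))))
  step 6: S(add(S(add(Z, SZ)), mul(add(Z, mul(Z, SSZ)), add(Z, add(SSZ, SZ)))))
  step 7: S(S(add(add(Z, SZ), mul(add(Z, mul(Z, SSZ)), add(Z, add(SSZ, SZ))))))
  step 8: S(S(add(SZ, mul(add(Z, mul(Z, SSZ)), add(Z, add(SSZ, SZ))))))
  step 9: S(S(S(add(Z, mul(add(Z, mul(Z, SSZ)), add(Z, add(SSZ, SZ)))))))
  step 10: S(S(S(mul(add(Z, mul(Z, SSZ)), add(Z, add(SSZ, SZ))))))
  step 11: S(S(S(mul(mul(Z, SSZ), add(Z, add(SSZ, SZ))))))
  step 12: S(S(S(mul(Z, add(Z, add(SSZ, SZ))))))
  step 13: SSSZ

Answer: YES — reaches normal form SSSZ in 13 ≤ 13 steps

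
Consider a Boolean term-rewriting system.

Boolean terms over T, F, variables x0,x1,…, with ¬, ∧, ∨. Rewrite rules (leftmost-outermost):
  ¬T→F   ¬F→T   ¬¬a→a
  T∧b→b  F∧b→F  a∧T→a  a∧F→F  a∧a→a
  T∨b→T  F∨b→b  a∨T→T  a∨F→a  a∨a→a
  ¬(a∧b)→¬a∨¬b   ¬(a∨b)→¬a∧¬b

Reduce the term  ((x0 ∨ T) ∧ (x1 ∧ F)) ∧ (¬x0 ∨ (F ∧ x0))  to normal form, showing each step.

Answer: normal form = F  (in 4 steps)

Reduction:
  start: ((x0 ∨ T) ∧ (x1 ∧ F)) ∧ (¬x0 ∨ (F ∧ x0))
  step 1: (T ∧ (x1 ∧ F)) ∧ (¬x0 ∨ (F ∧ x0))
  step 2: (x1 ∧ F) ∧ (¬x0 ∨ (F ∧ x0))
  step 3: F ∧ (¬x0 ∨ (F ∧ x0))
  step 4: F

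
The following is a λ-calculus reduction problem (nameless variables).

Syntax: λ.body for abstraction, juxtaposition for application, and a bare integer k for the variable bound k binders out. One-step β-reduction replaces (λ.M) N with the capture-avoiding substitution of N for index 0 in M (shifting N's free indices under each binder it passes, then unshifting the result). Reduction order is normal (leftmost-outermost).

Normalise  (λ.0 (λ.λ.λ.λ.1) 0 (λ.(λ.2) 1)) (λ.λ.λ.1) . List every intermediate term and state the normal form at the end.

  start: (λ.0 (λ.λ.λ.λ.1) 0 (λ.(λ.2) 1)) (λ.λ.λ.1)
  step 1: (λ.λ.λ.1) (λ.λ.λ.λ.1) (λ.λ.λ.1) (λ.(λ.λ.λ.λ.1) (λ.λ.λ.1))
  step 2: (λ.λ.1) (λ.λ.λ.1) (λ.(λ.λ.λ.λ.1) (λ.λ.λ.1))
  step 3: (λ.λ.λ.λ.1) (λ.(λ.λ.λ.λ.1) (λ.λ.λ.1))
  step 4: λ.λ.λ.1

Answer: normal form = λ.λ.λ.1  (in 4 steps)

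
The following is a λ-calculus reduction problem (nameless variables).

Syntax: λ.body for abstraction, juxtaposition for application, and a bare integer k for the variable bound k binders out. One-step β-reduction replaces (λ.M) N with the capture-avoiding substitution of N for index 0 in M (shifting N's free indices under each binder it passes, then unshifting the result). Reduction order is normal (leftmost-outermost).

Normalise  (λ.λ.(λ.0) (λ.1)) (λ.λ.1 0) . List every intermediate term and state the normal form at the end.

Answer: normal form = λ.λ.1  (in 2 steps)

Working:
  start: (λ.λ.(λ.0) (λ.1)) (λ.λ.1 0)
  [1] λ.(λ.0) (λ.1)
  [2] λ.λ.1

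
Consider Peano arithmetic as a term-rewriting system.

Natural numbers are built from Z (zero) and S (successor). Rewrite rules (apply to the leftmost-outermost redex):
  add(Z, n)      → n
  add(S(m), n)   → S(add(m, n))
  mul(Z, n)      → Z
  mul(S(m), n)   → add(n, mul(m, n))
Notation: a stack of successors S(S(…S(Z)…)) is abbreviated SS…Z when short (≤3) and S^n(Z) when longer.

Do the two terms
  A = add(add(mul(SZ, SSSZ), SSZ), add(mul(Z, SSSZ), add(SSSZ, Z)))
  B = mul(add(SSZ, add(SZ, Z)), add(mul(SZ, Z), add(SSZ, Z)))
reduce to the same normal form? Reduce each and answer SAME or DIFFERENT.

Term A:
  start: add(add(mul(SZ, SSSZ), SSZ), add(mul(Z, SSSZ), add(SSSZ, Z)))
  step 1: add(add(add(SSSZ, mul(Z, SSSZ)), SSZ), add(mul(Z, SSSZ), add(SSSZ, Z)))
  step 2: add(add(S(add(SSZ, mul(Z, SSSZ))), SSZ), add(mul(Z, SSSZ), add(SSSZ, Z)))
  step 3: add(S(add(add(SSZ, mul(Z, SSSZ)), SSZ)), add(mul(Z, SSSZ), add(SSSZ, Z)))
  step 4: S(add(add(add(SSZ, mul(Z, SSSZ)), SSZ), add(mul(Z, SSSZ), add(SSSZ, Z))))
  step 5: S(add(add(S(add(SZ, mul(Z, SSSZ))), SSZ), add(mul(Z, SSSZ), add(SSSZ, Z))))
  step 6: S(add(S(add(add(SZ, mul(Z, SSSZ)), SSZ)), add(mul(Z, SSSZ), add(SSSZ, Z))))
  step 7: S(S(add(add(add(SZ, mul(Z, SSSZ)), SSZ), add(mul(Z, SSSZ), add(SSSZ, Z)))))
  step 8: S(S(add(add(S(add(Z, mul(Z, SSSZ))), SSZ), add(mul(Z, SSSZ), add(SSSZ, Z)))))
  step 9: S(S(add(S(add(add(Z, mul(Z, SSSZ)), SSZ)), add(mul(Z, SSSZ), add(SSSZ, Z)))))
  step 10: S(S(S(add(add(add(Z, mul(Z, SSSZ)), SSZ), add(mul(Z, SSSZ), add(SSSZ, Z))))))
  step 11: S(S(S(add(add(mul(Z, SSSZ), SSZ), add(mul(Z, SSSZ), add(SSSZ, Z))))))
  step 12: S(S(S(add(add(Z, SSZ), add(mul(Z, SSSZ), add(SSSZ, Z))))))
  step 13: S(S(S(add(SSZ, add(mul(Z, SSSZ), add(SSSZ, Z))))))
  step 14: S(S(S(S(add(SZ, add(mul(Z, SSSZ), add(SSSZ, Z)))))))
  step 15: S(S(S(S(S(add(Z, add(mul(Z, SSSZ), add(SSSZ, Z))))))))
  step 16: S(S(S(S(S(add(mul(Z, SSSZ), add(SSSZ, Z)))))))
  step 17: S(S(S(S(S(add(Z, add(SSSZ, Z)))))))
  step 18: S(S(S(S(S(add(SSSZ, Z))))))
  step 19: S(S(S(S(S(S(add(SSZ, Z)))))))
  step 20: S(S(S(S(S(S(S(add(SZ, Z))))))))
  step 21: S(S(S(S(S(S(S(S(add(Z, Z)))))))))
  step 22: S^8(Z)

Term B:
  start: mul(add(SSZ, add(SZ, Z)), add(mul(SZ, Z), add(SSZ, Z)))
  step 1: mul(S(add(SZ, add(SZ, Z))), add(mul(SZ, Z), add(SSZ, Z)))
  step 2: add(add(mul(SZ, Z), add(SSZ, Z)), mul(add(SZ, add(SZ, Z)), add(mul(SZ, Z), add(SSZ, Z))))
  step 3: add(add(add(Z, mul(Z, Z)), add(SSZ, Z)), mul(add(SZ, add(SZ, Z)), add(mul(SZ, Z), add(SSZ, Z))))
  step 4: add(add(mul(Z, Z), add(SSZ, Z)), mul(add(SZ, add(SZ, Z)), add(mul(SZ, Z), add(SSZ, Z))))
  step 5: add(add(Z, add(SSZ, Z)), mul(add(SZ, add(SZ, Z)), add(mul(SZ, Z), add(SSZ, Z))))
  step 6: add(add(SSZ, Z), mul(add(SZ, add(SZ, Z)), add(mul(SZ, Z), add(SSZ, Z))))
  step 7: add(S(add(SZ, Z)), mul(add(SZ, add(SZ, Z)), add(mul(SZ, Z), add(SSZ, Z))))
  step 8: S(add(add(SZ, Z), mul(add(SZ, add(SZ, Z)), add(mul(SZ, Z), add(SSZ, Z)))))
  step 9: S(add(S(add(Z, Z)), mul(add(SZ, add(SZ, Z)), add(mul(SZ, Z), add(SSZ, Z)))))
  step 10: S(S(add(add(Z, Z), mul(add(SZ, add(SZ, Z)), add(mul(SZ, Z), add(SSZ, Z))))))
  step 11: S(S(add(Z, mul(add(SZ, add(SZ, Z)), add(mul(SZ, Z), add(SSZ, Z))))))
  step 12: S(S(mul(add(SZ, add(SZ, Z)), add(mul(SZ, Z), add(SSZ, Z)))))
  step 13: S(S(mul(S(add(Z, add(SZ, Z))), add(mul(SZ, Z), add(SSZ, Z)))))
  step 14: S(S(add(add(mul(SZ, Z), add(SSZ, Z)), mul(add(Z, add(SZ, Z)), add(mul(SZ, Z), add(SSZ, Z))))))
  step 15: S(S(add(add(add(Z, mul(Z, Z)), add(SSZ, Z)), mul(add(Z, add(SZ, Z)), add(mul(SZ, Z), add(SSZ, Z))))))
  step 16: S(S(add(add(mul(Z, Z), add(SSZ, Z)), mul(add(Z, add(SZ, Z)), add(mul(SZ, Z), add(SSZ, Z))))))
  step 17: S(S(add(add(Z, add(SSZ, Z)), mul(add(Z, add(SZ, Z)), add(mul(SZ, Z), add(SSZ, Z))))))
  step 18: S(S(add(add(SSZ, Z), mul(add(Z, add(SZ, Z)), add(mul(SZ, Z), add(SSZ, Z))))))
  step 19: S(S(add(S(add(SZ, Z)), mul(add(Z, add(SZ, Z)), add(mul(SZ, Z), add(SSZ, Z))))))
  step 20: S(S(S(add(add(SZ, Z), mul(add(Z, add(SZ, Z)), add(mul(SZ, Z), add(SSZ, Z)))))))
  step 21: S(S(S(add(S(add(Z, Z)), mul(add(Z, add(SZ, Z)), add(mul(SZ, Z), add(SSZ, Z)))))))
  step 22: S(S(S(S(add(add(Z, Z), mul(add(Z, add(SZ, Z)), add(mul(SZ, Z), add(SSZ, Z))))))))
  step 23: S(S(S(S(add(Z, mul(add(Z, add(SZ, Z)), add(mul(SZ, Z), add(SSZ, Z))))))))
  step 24: S(S(S(S(mul(add(Z, add(SZ, Z)), add(mul(SZ, Z), add(SSZ, Z)))))))
  step 25: S(S(S(S(mul(add(SZ, Z), add(mul(SZ, Z), add(SSZ, Z)))))))
  step 26: S(S(S(S(mul(S(add(Z, Z)), add(mul(SZ, Z), add(SSZ, Z)))))))
  step 27: S(S(S(S(add(add(mul(SZ, Z), add(SSZ, Z)), mul(add(Z, Z), add(mul(SZ, Z), add(SSZ, Z))))))))
  step 28: S(S(S(S(add(add(add(Z, mul(Z, Z)), add(SSZ, Z)), mul(add(Z, Z), add(mul(SZ, Z), add(SSZ, Z))))))))
  step 29: S(S(S(S(add(add(mul(Z, Z), add(SSZ, Z)), mul(add(Z, Z), add(mul(SZ, Z), add(SSZ, Z))))))))
  step 30: S(S(S(S(add(add(Z, add(SSZ, Z)), mul(add(Z, Z), add(mul(SZ, Z), add(SSZ, Z))))))))
  step 31: S(S(S(S(add(add(SSZ, Z), mul(add(Z, Z), add(mul(SZ, Z), add(SSZ, Z))))))))
  step 32: S(S(S(S(add(S(add(SZ, Z)), mul(add(Z, Z), add(mul(SZ, Z), add(SSZ, Z))))))))
  step 33: S(S(S(S(S(add(add(SZ, Z), mul(add(Z, Z), add(mul(SZ, Z), add(SSZ, Z)))))))))
  step 34: S(S(S(S(S(add(S(add(Z, Z)), mul(add(Z, Z), add(mul(SZ, Z), add(SSZ, Z)))))))))
  step 35: S(S(S(S(S(S(add(add(Z, Z), mul(add(Z, Z), add(mul(SZ, Z), add(SSZ, Z))))))))))
  step 36: S(S(S(S(S(S(add(Z, mul(add(Z, Z), add(mul(SZ, Z), add(SSZ, Z))))))))))
  step 37: S(S(S(S(S(S(mul(add(Z, Z), add(mul(SZ, Z), add(SSZ, Z)))))))))
  step 38: S(S(S(S(S(S(mul(Z, add(mul(SZ, Z), add(SSZ, Z)))))))))
  step 39: S^6(Z)

Answer: DIFFERENT — A ⇓ S^8(Z), B ⇓ S^6(Z)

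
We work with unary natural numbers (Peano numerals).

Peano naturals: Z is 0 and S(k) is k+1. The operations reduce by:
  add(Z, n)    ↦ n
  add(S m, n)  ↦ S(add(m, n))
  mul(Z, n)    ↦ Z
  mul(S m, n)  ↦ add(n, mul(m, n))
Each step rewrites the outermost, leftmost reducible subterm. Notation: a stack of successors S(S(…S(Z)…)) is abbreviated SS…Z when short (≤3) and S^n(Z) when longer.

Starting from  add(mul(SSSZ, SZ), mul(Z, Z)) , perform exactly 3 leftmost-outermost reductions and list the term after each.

Answer: after 3 steps: S(add(add(Z, mul(SSZ, SZ)), mul(Z, Z)))

Reduction:
  start: add(mul(SSSZ, SZ), mul(Z, Z))
  →1  add(add(SZ, mul(SSZ, SZ)), mul(Z, Z))
  →2  add(S(add(Z, mul(SSZ, SZ))), mul(Z, Z))
  →3  S(add(add(Z, mul(SSZ, SZ)), mul(Z, Z)))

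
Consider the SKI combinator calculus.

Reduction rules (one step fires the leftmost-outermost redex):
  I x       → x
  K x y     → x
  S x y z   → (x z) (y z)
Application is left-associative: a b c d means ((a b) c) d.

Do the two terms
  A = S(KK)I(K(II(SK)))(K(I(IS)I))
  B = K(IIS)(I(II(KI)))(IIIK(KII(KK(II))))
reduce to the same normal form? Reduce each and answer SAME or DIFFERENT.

Term A:
  start: S(KK)I(K(II(SK)))(K(I(IS)I))
  →1  KK(K(II(SK)))(I(K(II(SK))))(K(I(IS)I))
  →2  K(I(K(II(SK))))(K(I(IS)I))
  →3  I(K(II(SK)))
  →4  K(II(SK))
  →5  K(I(SK))
  →6  K(SK)

Term B:
  start: K(IIS)(I(II(KI)))(IIIK(KII(KK(II))))
  →1  IIS(IIIK(KII(KK(II))))
  →2  IS(IIIK(KII(KK(II))))
  →3  S(IIIK(KII(KK(II))))
  →4  S(IIK(KII(KK(II))))
  →5  S(IK(KII(KK(II))))
  →6  S(K(KII(KK(II))))
  →7  S(K(I(KK(II))))
  →8  S(K(KK(II)))
  →9  S(KK)

Answer: DIFFERENT — A ⇓ K(SK), B ⇓ S(KK)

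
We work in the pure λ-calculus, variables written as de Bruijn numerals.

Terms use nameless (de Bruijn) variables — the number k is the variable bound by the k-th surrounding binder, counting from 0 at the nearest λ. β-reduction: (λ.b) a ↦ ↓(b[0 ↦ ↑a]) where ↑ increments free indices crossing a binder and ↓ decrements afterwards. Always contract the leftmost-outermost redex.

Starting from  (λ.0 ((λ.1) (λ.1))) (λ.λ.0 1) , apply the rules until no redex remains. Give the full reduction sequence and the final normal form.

Answer: normal form = λ.0 (λ.λ.0 1)  (in 3 steps)

Reduction:
  start: (λ.0 ((λ.1) (λ.1))) (λ.λ.0 1)
  step 1: (λ.λ.0 1) ((λ.λ.λ.0 1) (λ.λ.λ.0 1))
  step 2: λ.0 ((λ.λ.λ.0 1) (λ.λ.λ.0 1))
  step 3: λ.0 (λ.λ.0 1)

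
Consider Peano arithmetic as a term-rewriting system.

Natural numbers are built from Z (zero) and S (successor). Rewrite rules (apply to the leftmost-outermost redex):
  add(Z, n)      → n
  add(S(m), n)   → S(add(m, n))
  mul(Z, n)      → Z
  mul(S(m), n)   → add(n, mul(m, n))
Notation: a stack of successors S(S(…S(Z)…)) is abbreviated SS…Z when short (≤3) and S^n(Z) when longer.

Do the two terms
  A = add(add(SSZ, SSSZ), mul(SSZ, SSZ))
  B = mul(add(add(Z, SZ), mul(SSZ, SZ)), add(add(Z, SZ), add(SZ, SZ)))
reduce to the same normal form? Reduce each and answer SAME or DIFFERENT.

Term A:
  start: add(add(SSZ, SSSZ), mul(SSZ, SSZ))
  [1] add(S(add(SZ, SSSZ)), mul(SSZ, SSZ))
  [2] S(add(add(SZ, SSSZ), mul(SSZ, SSZ)))
  [3] S(add(S(add(Z, SSSZ)), mul(SSZ, SSZ)))
  [4] S(S(add(add(Z, SSSZ), mul(SSZ, SSZ))))
  [5] S(S(add(SSSZ, mul(SSZ, SSZ))))
  [6] S(S(S(add(SSZ, mul(SSZ, SSZ)))))
  [7] S(S(S(S(add(SZ, mul(SSZ, SSZ))))))
  [8] S(S(S(S(S(add(Z, mul(SSZ, SSZ)))))))
  [9] S(S(S(S(S(mul(SSZ, SSZ))))))
  [10] S(S(S(S(S(add(SSZ, mul(SZ, SSZ)))))))
  [11] S(S(S(S(S(S(add(SZ, mul(SZ, SSZ))))))))
  [12] S(S(S(S(S(S(S(add(Z, mul(SZ, SSZ)))))))))
  [13] S(S(S(S(S(S(S(mul(SZ, SSZ))))))))
  [14] S(S(S(S(S(S(S(add(SSZ, mul(Z, SSZ)))))))))
  [15] S(S(S(S(S(S(S(S(add(SZ, mul(Z, SSZ))))))))))
  [16] S(S(S(S(S(S(S(S(S(add(Z, mul(Z, SSZ)))))))))))
  [17] S(S(S(S(S(S(S(S(S(mul(Z, SSZ))))))))))
  [18] S^9(Z)

Term B:
  start: mul(add(add(Z, SZ), mul(SSZ, SZ)), add(add(Z, SZ), add(SZ, SZ)))
  [1] mul(add(SZ, mul(SSZ, SZ)), add(add(Z, SZ), add(SZ, SZ)))
  [2] mul(S(add(Z, mul(SSZ, SZ))), add(add(Z, SZ), add(SZ, SZ)))
  [3] add(add(add(Z, SZ), add(SZ, SZ)), mul(add(Z, mul(SSZ, SZ)), add(add(Z, SZ), add(SZ, SZ))))
  [4] add(add(SZ, add(SZ, SZ)), mul(add(Z, mul(SSZ, SZ)), add(add(Z, SZ), add(SZ, SZ))))
  [5] add(S(add(Z, add(SZ, SZ))), mul(add(Z, mul(SSZ, SZ)), add(add(Z, SZ), add(SZ, SZ))))
  [6] S(add(add(Z, add(SZ, SZ)), mul(add(Z, mul(SSZ, SZ)), add(add(Z, SZ), add(SZ, SZ)))))
  [7] S(add(add(SZ, SZ), mul(add(Z, mul(SSZ, SZ)), add(add(Z, SZ), add(SZ, SZ)))))
  [8] S(add(S(add(Z, SZ)), mul(add(Z, mul(SSZ, SZ)), add(add(Z, SZ), add(SZ, SZ)))))
  [9] S(S(add(add(Z, SZ), mul(add(Z, mul(SSZ, SZ)), add(add(Z, SZ), add(SZ, SZ))))))
  [10] S(S(add(SZ, mul(add(Z, mul(SSZ, SZ)), add(add(Z, SZ), add(SZ, SZ))))))
  [11] S(S(S(add(Z, mul(add(Z, mul(SSZ, SZ)), add(add(Z, SZ), add(SZ, SZ)))))))
  [12] S(S(S(mul(add(Z, mul(SSZ, SZ)), add(add(Z, SZ), add(SZ, SZ))))))
  [13] S(S(S(mul(mul(SSZ, SZ), add(add(Z, SZ), add(SZ, SZ))))))
  [14] S(S(S(mul(add(SZ, mul(SZ, SZ)), add(add(Z, SZ), add(SZ, SZ))))))
  [15] S(S(S(mul(S(add(Z, mul(SZ, SZ))), add(add(Z, SZ), add(SZ, SZ))))))
  [16] S(S(S(add(add(add(Z, SZ), add(SZ, SZ)), mul(add(Z, mul(SZ, SZ)), add(add(Z, SZ), add(SZ, SZ)))))))
  [17] S(S(S(add(add(SZ, add(SZ, SZ)), mul(add(Z, mul(SZ, SZ)), add(add(Z, SZ), add(SZ, SZ)))))))
  [18] S(S(S(add(S(add(Z, add(SZ, SZ))), mul(add(Z, mul(SZ, SZ)), add(add(Z, SZ), add(SZ, SZ)))))))
  [19] S(S(S(S(add(add(Z, add(SZ, SZ)), mul(add(Z, mul(SZ, SZ)), add(add(Z, SZ), add(SZ, SZ))))))))
  [20] S(S(S(S(add(add(SZ, SZ), mul(add(Z, mul(SZ, SZ)), add(add(Z, SZ), add(SZ, SZ))))))))
  [21] S(S(S(S(add(S(add(Z, SZ)), mul(add(Z, mul(SZ, SZ)), add(add(Z, SZ), add(SZ, SZ))))))))
  [22] S(S(S(S(S(add(add(Z, SZ), mul(add(Z, mul(SZ, SZ)), add(add(Z, SZ), add(SZ, SZ)))))))))
  [23] S(S(S(S(S(add(SZ, mul(add(Z, mul(SZ, SZ)), add(add(Z, SZ), add(SZ, SZ)))))))))
  [24] S(S(S(S(S(S(add(Z, mul(add(Z, mul(SZ, SZ)), add(add(Z, SZ), add(SZ, SZ))))))))))
  [25] S(S(S(S(S(S(mul(add(Z, mul(SZ, SZ)), add(add(Z, SZ), add(SZ, SZ)))))))))
  [26] S(S(S(S(S(S(mul(mul(SZ, SZ), add(add(Z, SZ), add(SZ, SZ)))))))))
  [27] S(S(S(S(S(S(mul(add(SZ, mul(Z, SZ)), add(add(Z, SZ), add(SZ, SZ)))))))))
  [28] S(S(S(S(S(S(mul(S(add(Z, mul(Z, SZ))), add(add(Z, SZ), add(SZ, SZ)))))))))
  [29] S(S(S(S(S(S(add(add(add(Z, SZ), add(SZ, SZ)), mul(add(Z, mul(Z, SZ)), add(add(Z, SZ), add(SZ, SZ))))))))))
  [30] S(S(S(S(S(S(add(add(SZ, add(SZ, SZ)), mul(add(Z, mul(Z, SZ)), add(add(Z, SZ), add(SZ, SZ))))))))))
  [31] S(S(S(S(S(S(add(S(add(Z, add(SZ, SZ))), mul(add(Z, mul(Z, SZ)), add(add(Z, SZ), add(SZ, SZ))))))))))
  [32] S(S(S(S(S(S(S(add(add(Z, add(SZ, SZ)), mul(add(Z, mul(Z, SZ)), add(add(Z, SZ), add(SZ, SZ)))))))))))
  [33] S(S(S(S(S(S(S(add(add(SZ, SZ), mul(add(Z, mul(Z, SZ)), add(add(Z, SZ), add(SZ, SZ)))))))))))
  [34] S(S(S(S(S(S(S(add(S(add(Z, SZ)), mul(add(Z, mul(Z, SZ)), add(add(Z, SZ), add(SZ, SZ)))))))))))
  [35] S(S(S(S(S(S(S(S(add(add(Z, SZ), mul(add(Z, mul(Z, SZ)), add(add(Z, SZ), add(SZ, SZ))))))))))))
  [36] S(S(S(S(S(S(S(S(add(SZ, mul(add(Z, mul(Z, SZ)), add(add(Z, SZ), add(SZ, SZ))))))))))))
  [37] S(S(S(S(S(S(S(S(S(add(Z, mul(add(Z, mul(Z, SZ)), add(add(Z, SZ), add(SZ, SZ)))))))))))))
  [38] S(S(S(S(S(S(S(S(S(mul(add(Z, mul(Z, SZ)), add(add(Z, SZ), add(SZ, SZ))))))))))))
  [39] S(S(S(S(S(S(S(S(S(mul(mul(Z, SZ), add(add(Z, SZ), add(SZ, SZ))))))))))))
  [40] S(S(S(S(S(S(S(S(S(mul(Z, add(add(Z, SZ), add(SZ, SZ))))))))))))
  [41] S^9(Z)

Answer: SAME — A ⇓ S^9(Z), B ⇓ S^9(Z)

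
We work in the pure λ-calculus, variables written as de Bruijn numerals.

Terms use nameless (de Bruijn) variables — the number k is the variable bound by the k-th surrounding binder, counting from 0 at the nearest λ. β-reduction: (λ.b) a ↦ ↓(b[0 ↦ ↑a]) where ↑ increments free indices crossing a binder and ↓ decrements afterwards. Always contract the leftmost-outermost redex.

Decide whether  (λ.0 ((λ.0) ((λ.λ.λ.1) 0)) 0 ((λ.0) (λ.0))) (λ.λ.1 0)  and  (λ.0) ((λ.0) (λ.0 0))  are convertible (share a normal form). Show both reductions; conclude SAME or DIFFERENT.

Answer: DIFFERENT — A ⇓ λ.λ.1 0, B ⇓ λ.0 0

Reduction:
Term A:
  start: (λ.0 ((λ.0) ((λ.λ.λ.1) 0)) 0 ((λ.0) (λ.0))) (λ.λ.1 0)
  →1  (λ.λ.1 0) ((λ.0) ((λ.λ.λ.1) (λ.λ.1 0))) (λ.λ.1 0) ((λ.0) (λ.0))
  →2  (λ.(λ.0) ((λ.λ.λ.1) (λ.λ.1 0)) 0) (λ.λ.1 0) ((λ.0) (λ.0))
  →3  (λ.0) ((λ.λ.λ.1) (λ.λ.1 0)) (λ.λ.1 0) ((λ.0) (λ.0))
  →4  (λ.λ.λ.1) (λ.λ.1 0) (λ.λ.1 0) ((λ.0) (λ.0))
  →5  (λ.λ.1) (λ.λ.1 0) ((λ.0) (λ.0))
  →6  (λ.λ.λ.1 0) ((λ.0) (λ.0))
  →7  λ.λ.1 0

Term B:
  start: (λ.0) ((λ.0) (λ.0 0))
  →1  (λ.0) (λ.0 0)
  →2  λ.0 0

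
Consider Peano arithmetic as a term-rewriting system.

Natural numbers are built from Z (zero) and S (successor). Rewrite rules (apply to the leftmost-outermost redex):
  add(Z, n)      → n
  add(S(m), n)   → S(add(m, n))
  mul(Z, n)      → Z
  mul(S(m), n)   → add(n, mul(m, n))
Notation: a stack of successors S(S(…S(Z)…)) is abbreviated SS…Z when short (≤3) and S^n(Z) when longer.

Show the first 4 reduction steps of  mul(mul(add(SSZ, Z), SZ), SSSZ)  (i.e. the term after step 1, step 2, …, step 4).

Answer: after 4 steps: add(SSSZ, mul(add(Z, mul(add(SZ, Z), SZ)), SSSZ))

Working:
  start: mul(mul(add(SSZ, Z), SZ), SSSZ)
  [1] mul(mul(S(add(SZ, Z)), SZ), SSSZ)
  [2] mul(add(SZ, mul(add(SZ, Z), SZ)), SSSZ)
  [3] mul(S(add(Z, mul(add(SZ, Z), SZ))), SSSZ)
  [4] add(SSSZ, mul(add(Z, mul(add(SZ, Z), SZ)), SSSZ))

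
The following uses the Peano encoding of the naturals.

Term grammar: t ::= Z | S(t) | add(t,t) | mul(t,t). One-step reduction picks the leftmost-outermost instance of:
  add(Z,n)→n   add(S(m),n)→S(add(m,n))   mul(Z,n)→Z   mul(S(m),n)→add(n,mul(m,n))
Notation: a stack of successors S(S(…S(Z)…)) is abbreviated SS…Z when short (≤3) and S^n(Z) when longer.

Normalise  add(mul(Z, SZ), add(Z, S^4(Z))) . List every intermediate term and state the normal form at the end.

Answer: normal form = S^4(Z)  (in 3 steps)

Working:
  start: add(mul(Z, SZ), add(Z, S^4(Z)))
  step 1: add(Z, add(Z, S^4(Z)))
  step 2: add(Z, S^4(Z))
  step 3: S^4(Z)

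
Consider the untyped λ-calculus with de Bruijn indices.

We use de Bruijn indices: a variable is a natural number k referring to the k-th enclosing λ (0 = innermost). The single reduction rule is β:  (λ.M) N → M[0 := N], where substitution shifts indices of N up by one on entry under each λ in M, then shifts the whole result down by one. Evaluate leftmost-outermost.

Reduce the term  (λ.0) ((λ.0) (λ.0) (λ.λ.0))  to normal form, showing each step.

Answer: normal form = λ.λ.0  (in 3 steps)

Working:
  start: (λ.0) ((λ.0) (λ.0) (λ.λ.0))
  step 1: (λ.0) (λ.0) (λ.λ.0)
  step 2: (λ.0) (λ.λ.0)
  step 3: λ.λ.0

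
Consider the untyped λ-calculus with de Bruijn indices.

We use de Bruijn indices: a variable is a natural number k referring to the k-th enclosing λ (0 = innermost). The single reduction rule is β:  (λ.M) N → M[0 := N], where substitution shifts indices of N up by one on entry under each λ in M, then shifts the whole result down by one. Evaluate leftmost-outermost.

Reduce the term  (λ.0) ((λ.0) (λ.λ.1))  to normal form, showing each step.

Answer: normal form = λ.λ.1  (in 2 steps)

Working:
  start: (λ.0) ((λ.0) (λ.λ.1))
  →1  (λ.0) (λ.λ.1)
  →2  λ.λ.1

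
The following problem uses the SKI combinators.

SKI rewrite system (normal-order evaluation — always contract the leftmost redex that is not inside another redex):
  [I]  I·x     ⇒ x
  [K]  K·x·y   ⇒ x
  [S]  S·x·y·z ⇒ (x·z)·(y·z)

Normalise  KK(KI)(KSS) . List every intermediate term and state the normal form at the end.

Answer: normal form = KS  (in 2 steps)

Reduction:
  start: KK(KI)(KSS)
  →1  K(KSS)
  →2  KS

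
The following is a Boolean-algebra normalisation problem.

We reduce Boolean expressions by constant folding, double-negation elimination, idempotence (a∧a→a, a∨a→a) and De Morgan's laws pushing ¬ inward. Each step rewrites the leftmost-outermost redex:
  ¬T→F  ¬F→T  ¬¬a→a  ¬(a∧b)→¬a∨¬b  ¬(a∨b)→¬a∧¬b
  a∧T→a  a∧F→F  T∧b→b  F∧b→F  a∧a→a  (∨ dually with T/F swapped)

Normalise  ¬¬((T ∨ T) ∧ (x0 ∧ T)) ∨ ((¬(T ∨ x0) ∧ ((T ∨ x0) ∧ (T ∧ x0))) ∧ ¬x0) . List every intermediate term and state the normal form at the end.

Answer: normal form = x0  (in 10 steps)

Reduction:
  start: ¬¬((T ∨ T) ∧ (x0 ∧ T)) ∨ ((¬(T ∨ x0) ∧ ((T ∨ x0) ∧ (T ∧ x0))) ∧ ¬x0)
  →1  ((T ∨ T) ∧ (x0 ∧ T)) ∨ ((¬(T ∨ x0) ∧ ((T ∨ x0) ∧ (T ∧ x0))) ∧ ¬x0)
  →2  (T ∧ (x0 ∧ T)) ∨ ((¬(T ∨ x0) ∧ ((T ∨ x0) ∧ (T ∧ x0))) ∧ ¬x0)
  →3  (x0 ∧ T) ∨ ((¬(T ∨ x0) ∧ ((T ∨ x0) ∧ (T ∧ x0))) ∧ ¬x0)
  →4  x0 ∨ ((¬(T ∨ x0) ∧ ((T ∨ x0) ∧ (T ∧ x0))) ∧ ¬x0)
  →5  x0 ∨ (((¬T ∧ ¬x0) ∧ ((T ∨ x0) ∧ (T ∧ x0))) ∧ ¬x0)
  →6  x0 ∨ (((F ∧ ¬x0) ∧ ((T ∨ x0) ∧ (T ∧ x0))) ∧ ¬x0)
  →7  x0 ∨ ((F ∧ ((T ∨ x0) ∧ (T ∧ x0))) ∧ ¬x0)
  →8  x0 ∨ (F ∧ ¬x0)
  →9  x0 ∨ F
  →10  x0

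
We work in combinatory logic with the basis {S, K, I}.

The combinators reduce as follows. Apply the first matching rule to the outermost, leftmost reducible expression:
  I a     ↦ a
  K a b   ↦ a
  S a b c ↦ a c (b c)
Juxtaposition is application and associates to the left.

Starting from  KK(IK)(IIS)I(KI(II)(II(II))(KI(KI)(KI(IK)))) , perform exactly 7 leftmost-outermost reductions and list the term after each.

Answer: after 7 steps: S(I(II)(KI(KI)(KI(IK))))

Reduction:
  start: KK(IK)(IIS)I(KI(II)(II(II))(KI(KI)(KI(IK))))
  →1  K(IIS)I(KI(II)(II(II))(KI(KI)(KI(IK))))
  →2  IIS(KI(II)(II(II))(KI(KI)(KI(IK))))
  →3  IS(KI(II)(II(II))(KI(KI)(KI(IK))))
  →4  S(KI(II)(II(II))(KI(KI)(KI(IK))))
  →5  S(I(II(II))(KI(KI)(KI(IK))))
  →6  S(II(II)(KI(KI)(KI(IK))))
  →7  S(I(II)(KI(KI)(KI(IK))))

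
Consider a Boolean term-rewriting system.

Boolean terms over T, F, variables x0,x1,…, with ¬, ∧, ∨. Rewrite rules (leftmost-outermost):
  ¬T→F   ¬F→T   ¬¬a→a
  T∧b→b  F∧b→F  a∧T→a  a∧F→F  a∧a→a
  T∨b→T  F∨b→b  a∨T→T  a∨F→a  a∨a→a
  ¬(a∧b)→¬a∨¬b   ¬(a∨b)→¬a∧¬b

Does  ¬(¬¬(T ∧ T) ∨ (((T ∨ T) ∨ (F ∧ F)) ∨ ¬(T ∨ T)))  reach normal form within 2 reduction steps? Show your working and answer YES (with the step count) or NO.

  start: ¬(¬¬(T ∧ T) ∨ (((T ∨ T) ∨ (F ∧ F)) ∨ ¬(T ∨ T)))
  →1  ¬¬¬(T ∧ T) ∧ ¬(((T ∨ T) ∨ (F ∧ F)) ∨ ¬(T ∨ T))
  →2  ¬(T ∧ T) ∧ ¬(((T ∨ T) ∨ (F ∧ F)) ∨ ¬(T ∨ T))

Answer: NO — after 2 steps the term is ¬(T ∧ T) ∧ ¬(((T ∨ T) ∨ (F ∧ F)) ∨ ¬(T ∨ T)), not yet normal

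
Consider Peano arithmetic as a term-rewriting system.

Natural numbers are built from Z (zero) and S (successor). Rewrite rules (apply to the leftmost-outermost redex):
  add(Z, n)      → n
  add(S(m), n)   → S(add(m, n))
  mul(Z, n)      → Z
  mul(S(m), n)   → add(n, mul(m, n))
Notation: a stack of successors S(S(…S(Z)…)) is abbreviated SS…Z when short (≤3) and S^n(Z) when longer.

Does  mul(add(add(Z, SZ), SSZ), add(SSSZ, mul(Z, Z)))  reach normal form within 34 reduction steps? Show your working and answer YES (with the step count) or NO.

Answer: YES — reaches normal form S^9(Z) in 34 ≤ 34 steps

Derivation:
  start: mul(add(add(Z, SZ), SSZ), add(SSSZ, mul(Z, Z)))
  →1  mul(add(SZ, SSZ), add(SSSZ, mul(Z, Z)))
  →2  mul(S(add(Z, SSZ)), add(SSSZ, mul(Z, Z)))
  →3  add(add(SSSZ, mul(Z, Z)), mul(add(Z, SSZ), add(SSSZ, mul(Z, Z))))
  →4  add(S(add(SSZ, mul(Z, Z))), mul(add(Z, SSZ), add(SSSZ, mul(Z, Z))))
  →5  S(add(add(SSZ, mul(Z, Z)), mul(add(Z, SSZ), add(SSSZ, mul(Z, Z)))))
  →6  S(add(S(add(SZ, mul(Z, Z))), mul(add(Z, SSZ), add(SSSZ, mul(Z, Z)))))
  →7  S(S(add(add(SZ, mul(Z, Z)), mul(add(Z, SSZ), add(SSSZ, mul(Z, Z))))))
  →8  S(S(add(S(add(Z, mul(Z, Z))), mul(add(Z, SSZ), add(SSSZ, mul(Z, Z))))))
  →9  S(S(S(add(add(Z, mul(Z, Z)), mul(add(Z, SSZ), add(SSSZ, mul(Z, Z)))))))
  →10  S(S(S(add(mul(Z, Z), mul(add(Z, SSZ), add(SSSZ, mul(Z, Z)))))))
  →11  S(S(S(add(Z, mul(add(Z, SSZ), add(SSSZ, mul(Z, Z)))))))
  →12  S(S(S(mul(add(Z, SSZ), add(SSSZ, mul(Z, Z))))))
  →13  S(S(S(mul(SSZ, add(SSSZ, mul(Z, Z))))))
  →14  S(S(S(add(add(SSSZ, mul(Z, Z)), mul(SZ, add(SSSZ, mul(Z, Z)))))))
  →15  S(S(S(add(S(add(SSZ, mul(Z, Z))), mul(SZ, add(SSSZ, mul(Z, Z)))))))
  →16  S(S(S(S(add(add(SSZ, mul(Z, Z)), mul(SZ, add(SSSZ, mul(Z, Z))))))))
  →17  S(S(S(S(add(S(add(SZ, mul(Z, Z))), mul(SZ, add(SSSZ, mul(Z, Z))))))))
  →18  S(S(S(S(S(add(add(SZ, mul(Z, Z)), mul(SZ, add(SSSZ, mul(Z, Z)))))))))
  →19  S(S(S(S(S(add(S(add(Z, mul(Z, Z))), mul(SZ, add(SSSZ, mul(Z, Z)))))))))
  →20  S(S(S(S(S(S(add(add(Z, mul(Z, Z)), mul(SZ, add(SSSZ, mul(Z, Z))))))))))
  →21  S(S(S(S(S(S(add(mul(Z, Z), mul(SZ, add(SSSZ, mul(Z, Z))))))))))
  →22  S(S(S(S(S(S(add(Z, mul(SZ, add(SSSZ, mul(Z, Z))))))))))
  →23  S(S(S(S(S(S(mul(SZ, add(SSSZ, mul(Z, Z)))))))))
  →24  S(S(S(S(S(S(add(add(SSSZ, mul(Z, Z)), mul(Z, add(SSSZ, mul(Z, Z))))))))))
  →25  S(S(S(S(S(S(add(S(add(SSZ, mul(Z, Z))), mul(Z, add(SSSZ, mul(Z, Z))))))))))
  →26  S(S(S(S(S(S(S(add(add(SSZ, mul(Z, Z)), mul(Z, add(SSSZ, mul(Z, Z)))))))))))
  →27  S(S(S(S(S(S(S(add(S(add(SZ, mul(Z, Z))), mul(Z, add(SSSZ, mul(Z, Z)))))))))))
  →28  S(S(S(S(S(S(S(S(add(add(SZ, mul(Z, Z)), mul(Z, add(SSSZ, mul(Z, Z))))))))))))
  →29  S(S(S(S(S(S(S(S(add(S(add(Z, mul(Z, Z))), mul(Z, add(SSSZ, mul(Z, Z))))))))))))
  →30  S(S(S(S(S(S(S(S(S(add(add(Z, mul(Z, Z)), mul(Z, add(SSSZ, mul(Z, Z)))))))))))))
  →31  S(S(S(S(S(S(S(S(S(add(mul(Z, Z), mul(Z, add(SSSZ, mul(Z, Z)))))))))))))
  →32  S(S(S(S(S(S(S(S(S(add(Z, mul(Z, add(SSSZ, mul(Z, Z)))))))))))))
  →33  S(S(S(S(S(S(S(S(S(mul(Z, add(SSSZ, mul(Z, Z))))))))))))
  →34  S^9(Z)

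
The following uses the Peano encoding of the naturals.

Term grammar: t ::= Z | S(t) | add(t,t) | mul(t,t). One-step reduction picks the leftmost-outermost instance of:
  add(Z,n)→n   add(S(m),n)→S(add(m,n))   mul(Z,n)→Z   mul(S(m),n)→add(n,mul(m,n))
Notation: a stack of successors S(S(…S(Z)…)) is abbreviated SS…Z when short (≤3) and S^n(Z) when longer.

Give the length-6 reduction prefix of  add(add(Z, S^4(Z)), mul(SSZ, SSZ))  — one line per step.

  start: add(add(Z, S^4(Z)), mul(SSZ, SSZ))
  [1] add(S^4(Z), mul(SSZ, SSZ))
  [2] S(add(SSSZ, mul(SSZ, SSZ)))
  [3] S(S(add(SSZ, mul(SSZ, SSZ))))
  [4] S(S(S(add(SZ, mul(SSZ, SSZ)))))
  [5] S(S(S(S(add(Z, mul(SSZ, SSZ))))))
  [6] S(S(S(S(mul(SSZ, SSZ)))))

Answer: after 6 steps: S(S(S(S(mul(SSZ, SSZ)))))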